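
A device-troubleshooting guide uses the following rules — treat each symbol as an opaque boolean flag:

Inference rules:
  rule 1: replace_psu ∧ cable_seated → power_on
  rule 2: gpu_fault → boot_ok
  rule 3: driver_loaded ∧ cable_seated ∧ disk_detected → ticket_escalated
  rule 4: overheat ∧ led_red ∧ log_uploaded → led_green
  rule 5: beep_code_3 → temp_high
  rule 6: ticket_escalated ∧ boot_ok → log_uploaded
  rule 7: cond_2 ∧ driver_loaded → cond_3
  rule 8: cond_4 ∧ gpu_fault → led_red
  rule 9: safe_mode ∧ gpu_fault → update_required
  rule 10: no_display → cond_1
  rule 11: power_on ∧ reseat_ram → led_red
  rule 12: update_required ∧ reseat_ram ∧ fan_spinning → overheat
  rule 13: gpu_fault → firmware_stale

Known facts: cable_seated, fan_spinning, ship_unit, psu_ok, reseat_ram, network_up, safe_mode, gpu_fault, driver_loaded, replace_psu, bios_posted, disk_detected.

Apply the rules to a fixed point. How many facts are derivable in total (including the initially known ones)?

Round 1: rule 1 [replace_psu ∧ cable_seated → power_on]; rule 2 [gpu_fault → boot_ok]; rule 3 [driver_loaded ∧ cable_seated ∧ disk_detected → ticket_escalated]; rule 9 [safe_mode ∧ gpu_fault → update_required]; rule 13 [gpu_fault → firmware_stale]. Adds power_on, boot_ok, ticket_escalated, update_required, firmware_stale.
Round 2: rule 6 [ticket_escalated ∧ boot_ok → log_uploaded]; rule 11 [power_on ∧ reseat_ram → led_red]; rule 12 [update_required ∧ reseat_ram ∧ fan_spinning → overheat]. Adds log_uploaded, led_red, overheat.
Round 3: rule 4 [overheat ∧ led_red ∧ log_uploaded → led_green]. Adds led_green.
Closure: {bios_posted, boot_ok, cable_seated, disk_detected, driver_loaded, fan_spinning, firmware_stale, gpu_fault, led_green, led_red, log_uploaded, network_up, overheat, power_on, psu_ok, replace_psu, reseat_ram, safe_mode, ship_unit, ticket_escalated, update_required} — 21 facts.

21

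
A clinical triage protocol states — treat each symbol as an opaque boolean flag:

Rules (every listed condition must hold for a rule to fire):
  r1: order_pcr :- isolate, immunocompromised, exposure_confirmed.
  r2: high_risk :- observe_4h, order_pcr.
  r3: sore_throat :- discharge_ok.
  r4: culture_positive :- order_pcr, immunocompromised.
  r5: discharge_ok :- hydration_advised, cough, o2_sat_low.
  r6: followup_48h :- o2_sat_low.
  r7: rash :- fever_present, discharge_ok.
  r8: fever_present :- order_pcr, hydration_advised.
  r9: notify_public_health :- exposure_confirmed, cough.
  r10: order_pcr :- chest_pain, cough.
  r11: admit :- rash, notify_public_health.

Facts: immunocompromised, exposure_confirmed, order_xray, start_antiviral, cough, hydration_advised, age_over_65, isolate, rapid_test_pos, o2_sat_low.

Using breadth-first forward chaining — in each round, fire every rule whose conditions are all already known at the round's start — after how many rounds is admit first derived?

Round 1 fires r1, r5, r6, r9, giving order_pcr, discharge_ok, followup_48h, notify_public_health.
Round 2 fires r3, r4, r8, giving sore_throat, culture_positive, fever_present.
Round 3 fires r7, giving rash.
Round 4 fires r11, giving admit.
admit first appears in round 4.

4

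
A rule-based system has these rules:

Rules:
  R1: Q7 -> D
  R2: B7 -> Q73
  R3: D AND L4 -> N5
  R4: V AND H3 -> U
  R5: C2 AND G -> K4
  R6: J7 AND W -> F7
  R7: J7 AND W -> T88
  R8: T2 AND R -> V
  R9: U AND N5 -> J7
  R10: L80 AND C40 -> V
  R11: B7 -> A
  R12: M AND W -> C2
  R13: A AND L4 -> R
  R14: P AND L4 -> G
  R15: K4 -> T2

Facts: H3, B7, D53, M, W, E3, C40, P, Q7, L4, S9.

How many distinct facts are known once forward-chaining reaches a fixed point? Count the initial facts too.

Round 1 — R1, R2, R11, R12, R14, derive D, Q73, A, C2, G.
Round 2 — R3, R5, R13, derive N5, K4, R.
Round 3 — R15, derive T2.
Round 4 — R8, derive V.
Round 5 — R4, derive U.
Round 6 — R9, derive J7.
Round 7 — R6, R7, derive F7, T88.
Closure: {A, B7, C2, C40, D, D53, E3, F7, G, H3, J7, K4, L4, M, N5, P, Q7, Q73, R, S9, T2, T88, U, V, W} — 25 facts.

25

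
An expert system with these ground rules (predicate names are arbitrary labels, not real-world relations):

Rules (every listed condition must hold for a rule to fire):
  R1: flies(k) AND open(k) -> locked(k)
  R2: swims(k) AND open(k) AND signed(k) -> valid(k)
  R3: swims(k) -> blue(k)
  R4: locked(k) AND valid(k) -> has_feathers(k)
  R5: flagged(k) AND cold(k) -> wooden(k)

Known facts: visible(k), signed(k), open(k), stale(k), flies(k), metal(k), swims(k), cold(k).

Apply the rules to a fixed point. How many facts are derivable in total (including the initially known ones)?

Round 1 fires R1, R2, R3, giving locked(k), valid(k), blue(k).
Round 2 fires R4, giving has_feathers(k).
Closure: {blue(k), cold(k), flies(k), has_feathers(k), locked(k), metal(k), open(k), signed(k), stale(k), swims(k), valid(k), visible(k)} — 12 facts.

12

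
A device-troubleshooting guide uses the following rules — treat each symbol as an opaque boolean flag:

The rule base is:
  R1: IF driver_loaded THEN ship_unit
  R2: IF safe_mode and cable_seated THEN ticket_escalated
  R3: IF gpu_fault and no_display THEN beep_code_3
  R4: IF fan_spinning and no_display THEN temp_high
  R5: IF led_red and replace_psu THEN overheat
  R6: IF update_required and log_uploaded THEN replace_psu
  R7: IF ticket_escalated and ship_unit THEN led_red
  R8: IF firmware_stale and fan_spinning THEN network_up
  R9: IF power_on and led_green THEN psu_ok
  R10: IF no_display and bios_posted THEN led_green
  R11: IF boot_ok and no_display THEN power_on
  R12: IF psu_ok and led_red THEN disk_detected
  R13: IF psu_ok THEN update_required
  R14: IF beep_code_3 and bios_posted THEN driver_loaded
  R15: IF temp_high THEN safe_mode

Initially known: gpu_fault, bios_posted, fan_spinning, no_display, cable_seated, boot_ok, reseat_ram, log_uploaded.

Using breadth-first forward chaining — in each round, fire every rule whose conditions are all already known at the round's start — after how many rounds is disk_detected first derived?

5

Round 1: R3 [IF gpu_fault and no_display THEN beep_code_3]; R4 [IF fan_spinning and no_display THEN temp_high]; R10 [IF no_display and bios_posted THEN led_green]; R11 [IF boot_ok and no_display THEN power_on]. Adds beep_code_3, temp_high, led_green, power_on.
Round 2: R9 [IF power_on and led_green THEN psu_ok]; R14 [IF beep_code_3 and bios_posted THEN driver_loaded]; R15 [IF temp_high THEN safe_mode]. Adds psu_ok, driver_loaded, safe_mode.
Round 3: R1 [IF driver_loaded THEN ship_unit]; R2 [IF safe_mode and cable_seated THEN ticket_escalated]; R13 [IF psu_ok THEN update_required]. Adds ship_unit, ticket_escalated, update_required.
Round 4: R6 [IF update_required and log_uploaded THEN replace_psu]; R7 [IF ticket_escalated and ship_unit THEN led_red]. Adds replace_psu, led_red.
Round 5: R5 [IF led_red and replace_psu THEN overheat]; R12 [IF psu_ok and led_red THEN disk_detected]. Adds overheat, disk_detected.
disk_detected first appears in round 5.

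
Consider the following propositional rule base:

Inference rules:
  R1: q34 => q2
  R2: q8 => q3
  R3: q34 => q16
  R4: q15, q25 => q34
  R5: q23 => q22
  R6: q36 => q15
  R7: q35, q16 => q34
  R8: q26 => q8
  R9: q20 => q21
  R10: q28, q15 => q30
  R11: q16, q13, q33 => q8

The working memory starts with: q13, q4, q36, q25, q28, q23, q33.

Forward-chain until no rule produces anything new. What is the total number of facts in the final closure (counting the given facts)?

Round 1: R5 [q23 => q22]; R6 [q36 => q15]. Adds q22, q15.
Round 2: R4 [q15, q25 => q34]; R10 [q28, q15 => q30]. Adds q34, q30.
Round 3: R1 [q34 => q2]; R3 [q34 => q16]. Adds q2, q16.
Round 4: R11 [q16, q13, q33 => q8]. Adds q8.
Round 5: R2 [q8 => q3]. Adds q3.
Closure: {q13, q15, q16, q2, q22, q23, q25, q28, q3, q30, q33, q34, q36, q4, q8} — 15 facts.

15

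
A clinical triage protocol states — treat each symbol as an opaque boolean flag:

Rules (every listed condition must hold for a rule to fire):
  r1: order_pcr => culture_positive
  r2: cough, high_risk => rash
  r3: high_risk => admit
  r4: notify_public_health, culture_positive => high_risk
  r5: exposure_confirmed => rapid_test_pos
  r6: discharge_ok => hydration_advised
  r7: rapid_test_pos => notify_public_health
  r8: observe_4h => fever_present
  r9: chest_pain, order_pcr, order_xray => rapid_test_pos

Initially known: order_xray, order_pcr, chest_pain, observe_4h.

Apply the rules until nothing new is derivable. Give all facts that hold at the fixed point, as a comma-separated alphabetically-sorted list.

[1] r1 [order_pcr => culture_positive]; r8 [observe_4h => fever_present]; r9 [chest_pain, order_pcr, order_xray => rapid_test_pos]. ⇒ new: culture_positive, fever_present, rapid_test_pos.
[2] r7 [rapid_test_pos => notify_public_health]. ⇒ new: notify_public_health.
[3] r4 [notify_public_health, culture_positive => high_risk]. ⇒ new: high_risk.
[4] r3 [high_risk => admit]. ⇒ new: admit.

admit, chest_pain, culture_positive, fever_present, high_risk, notify_public_health, observe_4h, order_pcr, order_xray, rapid_test_pos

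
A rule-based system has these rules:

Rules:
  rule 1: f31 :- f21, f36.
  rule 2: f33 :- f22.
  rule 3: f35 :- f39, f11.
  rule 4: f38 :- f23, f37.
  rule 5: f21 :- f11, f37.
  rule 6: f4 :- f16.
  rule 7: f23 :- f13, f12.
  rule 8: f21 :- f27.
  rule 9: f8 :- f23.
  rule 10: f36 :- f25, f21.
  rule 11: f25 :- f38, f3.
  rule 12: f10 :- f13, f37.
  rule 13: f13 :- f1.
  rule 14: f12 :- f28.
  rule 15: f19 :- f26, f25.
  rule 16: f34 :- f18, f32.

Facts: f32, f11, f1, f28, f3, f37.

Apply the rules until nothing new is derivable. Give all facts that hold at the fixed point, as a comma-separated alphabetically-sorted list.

Round 1 — rule 5, rule 13, rule 14, derive f21, f13, f12.
Round 2 — rule 7, rule 12, derive f23, f10.
Round 3 — rule 4, rule 9, derive f38, f8.
Round 4 — rule 11, derive f25.
Round 5 — rule 10, derive f36.
Round 6 — rule 1, derive f31.

f1, f10, f11, f12, f13, f21, f23, f25, f28, f3, f31, f32, f36, f37, f38, f8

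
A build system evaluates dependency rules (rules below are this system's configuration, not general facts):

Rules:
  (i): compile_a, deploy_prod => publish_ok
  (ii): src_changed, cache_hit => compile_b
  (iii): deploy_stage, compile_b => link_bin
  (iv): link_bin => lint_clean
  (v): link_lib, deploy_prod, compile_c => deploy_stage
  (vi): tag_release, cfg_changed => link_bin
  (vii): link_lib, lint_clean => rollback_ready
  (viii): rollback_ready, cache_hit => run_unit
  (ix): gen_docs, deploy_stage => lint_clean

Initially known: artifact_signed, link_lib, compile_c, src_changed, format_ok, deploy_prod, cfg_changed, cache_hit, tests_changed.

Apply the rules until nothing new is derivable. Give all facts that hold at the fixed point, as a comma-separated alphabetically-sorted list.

artifact_signed, cache_hit, cfg_changed, compile_b, compile_c, deploy_prod, deploy_stage, format_ok, link_bin, link_lib, lint_clean, rollback_ready, run_unit, src_changed, tests_changed

[1] (ii) [src_changed, cache_hit => compile_b]; (v) [link_lib, deploy_prod, compile_c => deploy_stage]. ⇒ new: compile_b, deploy_stage.
[2] (iii) [deploy_stage, compile_b => link_bin]. ⇒ new: link_bin.
[3] (iv) [link_bin => lint_clean]. ⇒ new: lint_clean.
[4] (vii) [link_lib, lint_clean => rollback_ready]. ⇒ new: rollback_ready.
[5] (viii) [rollback_ready, cache_hit => run_unit]. ⇒ new: run_unit.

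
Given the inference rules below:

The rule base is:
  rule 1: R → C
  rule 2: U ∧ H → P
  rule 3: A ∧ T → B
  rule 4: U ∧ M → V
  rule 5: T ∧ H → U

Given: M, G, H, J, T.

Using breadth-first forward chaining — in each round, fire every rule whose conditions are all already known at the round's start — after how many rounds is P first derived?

Round 1: rule 5 [T ∧ H → U]. Adds U.
Round 2: rule 2 [U ∧ H → P]; rule 4 [U ∧ M → V]. Adds P, V.
P first appears in round 2.

2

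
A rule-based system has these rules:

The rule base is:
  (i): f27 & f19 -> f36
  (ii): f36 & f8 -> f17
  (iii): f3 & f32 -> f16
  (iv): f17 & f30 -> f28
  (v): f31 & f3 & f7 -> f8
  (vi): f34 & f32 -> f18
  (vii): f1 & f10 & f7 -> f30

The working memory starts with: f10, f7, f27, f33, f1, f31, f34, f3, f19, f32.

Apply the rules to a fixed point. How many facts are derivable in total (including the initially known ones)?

17

Round 1: (i) [f27 & f19 -> f36]; (iii) [f3 & f32 -> f16]; (v) [f31 & f3 & f7 -> f8]; (vi) [f34 & f32 -> f18]; (vii) [f1 & f10 & f7 -> f30]. Adds f36, f16, f8, f18, f30.
Round 2: (ii) [f36 & f8 -> f17]. Adds f17.
Round 3: (iv) [f17 & f30 -> f28]. Adds f28.
Closure: {f1, f10, f16, f17, f18, f19, f27, f28, f3, f30, f31, f32, f33, f34, f36, f7, f8} — 17 facts.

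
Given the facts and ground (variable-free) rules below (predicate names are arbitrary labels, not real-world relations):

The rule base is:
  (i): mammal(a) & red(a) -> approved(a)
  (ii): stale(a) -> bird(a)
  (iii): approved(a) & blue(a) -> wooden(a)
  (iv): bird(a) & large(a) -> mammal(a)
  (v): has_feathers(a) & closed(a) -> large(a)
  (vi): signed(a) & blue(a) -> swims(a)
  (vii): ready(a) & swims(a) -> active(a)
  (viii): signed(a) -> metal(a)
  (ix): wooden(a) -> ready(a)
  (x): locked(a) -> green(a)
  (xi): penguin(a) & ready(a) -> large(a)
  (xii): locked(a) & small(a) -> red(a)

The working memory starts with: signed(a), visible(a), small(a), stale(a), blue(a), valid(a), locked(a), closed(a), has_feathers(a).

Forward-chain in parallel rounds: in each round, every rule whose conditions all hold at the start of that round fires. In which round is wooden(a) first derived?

4

[1] (ii) [stale(a) -> bird(a)]; (v) [has_feathers(a) & closed(a) -> large(a)]; (vi) [signed(a) & blue(a) -> swims(a)]; (viii) [signed(a) -> metal(a)]; (x) [locked(a) -> green(a)]; (xii) [locked(a) & small(a) -> red(a)]. ⇒ new: bird(a), large(a), swims(a), metal(a), green(a), red(a).
[2] (iv) [bird(a) & large(a) -> mammal(a)]. ⇒ new: mammal(a).
[3] (i) [mammal(a) & red(a) -> approved(a)]. ⇒ new: approved(a).
[4] (iii) [approved(a) & blue(a) -> wooden(a)]. ⇒ new: wooden(a).
wooden(a) first appears in round 4.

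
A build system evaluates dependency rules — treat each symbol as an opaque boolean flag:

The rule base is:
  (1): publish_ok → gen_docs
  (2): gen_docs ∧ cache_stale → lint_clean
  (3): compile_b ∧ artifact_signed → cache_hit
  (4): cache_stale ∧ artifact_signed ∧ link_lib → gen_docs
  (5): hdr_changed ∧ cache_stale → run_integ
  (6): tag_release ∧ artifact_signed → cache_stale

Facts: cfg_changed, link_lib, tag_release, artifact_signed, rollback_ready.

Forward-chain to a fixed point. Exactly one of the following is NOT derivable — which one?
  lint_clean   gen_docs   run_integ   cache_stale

Round 1: (6) [tag_release ∧ artifact_signed → cache_stale]. New: cache_stale.
Round 2: (4) [cache_stale ∧ artifact_signed ∧ link_lib → gen_docs]. New: gen_docs.
Round 3: (2) [gen_docs ∧ cache_stale → lint_clean]. New: lint_clean.
Derived: cache_stale (round 1), gen_docs (round 2), lint_clean (round 3). run_integ never appears in any round.

run_integ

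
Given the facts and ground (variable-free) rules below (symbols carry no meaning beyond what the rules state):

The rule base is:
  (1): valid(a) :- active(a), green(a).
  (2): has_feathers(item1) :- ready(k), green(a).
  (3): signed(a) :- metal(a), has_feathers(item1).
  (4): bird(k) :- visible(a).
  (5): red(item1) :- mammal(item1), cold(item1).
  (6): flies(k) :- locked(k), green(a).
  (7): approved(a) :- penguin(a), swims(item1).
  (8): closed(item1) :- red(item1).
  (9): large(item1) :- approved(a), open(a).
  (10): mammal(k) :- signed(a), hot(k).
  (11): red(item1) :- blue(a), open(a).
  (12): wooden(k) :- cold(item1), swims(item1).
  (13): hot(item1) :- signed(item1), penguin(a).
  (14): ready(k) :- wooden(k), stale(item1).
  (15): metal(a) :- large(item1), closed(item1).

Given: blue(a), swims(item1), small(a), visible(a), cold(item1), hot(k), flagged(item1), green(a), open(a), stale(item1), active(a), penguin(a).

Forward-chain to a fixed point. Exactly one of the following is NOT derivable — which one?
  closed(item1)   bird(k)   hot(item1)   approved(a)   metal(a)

[1] (1) [valid(a) :- active(a), green(a).]; (4) [bird(k) :- visible(a).]; (7) [approved(a) :- penguin(a), swims(item1).]; (11) [red(item1) :- blue(a), open(a).]; (12) [wooden(k) :- cold(item1), swims(item1).]. ⇒ new: valid(a), bird(k), approved(a), red(item1), wooden(k).
[2] (8) [closed(item1) :- red(item1).]; (9) [large(item1) :- approved(a), open(a).]; (14) [ready(k) :- wooden(k), stale(item1).]. ⇒ new: closed(item1), large(item1), ready(k).
[3] (2) [has_feathers(item1) :- ready(k), green(a).]; (15) [metal(a) :- large(item1), closed(item1).]. ⇒ new: has_feathers(item1), metal(a).
[4] (3) [signed(a) :- metal(a), has_feathers(item1).]. ⇒ new: signed(a).
[5] (10) [mammal(k) :- signed(a), hot(k).]. ⇒ new: mammal(k).
Derived: approved(a) (round 1), bird(k) (round 1), metal(a) (round 3), closed(item1) (round 2). hot(item1) never appears in any round.

hot(item1)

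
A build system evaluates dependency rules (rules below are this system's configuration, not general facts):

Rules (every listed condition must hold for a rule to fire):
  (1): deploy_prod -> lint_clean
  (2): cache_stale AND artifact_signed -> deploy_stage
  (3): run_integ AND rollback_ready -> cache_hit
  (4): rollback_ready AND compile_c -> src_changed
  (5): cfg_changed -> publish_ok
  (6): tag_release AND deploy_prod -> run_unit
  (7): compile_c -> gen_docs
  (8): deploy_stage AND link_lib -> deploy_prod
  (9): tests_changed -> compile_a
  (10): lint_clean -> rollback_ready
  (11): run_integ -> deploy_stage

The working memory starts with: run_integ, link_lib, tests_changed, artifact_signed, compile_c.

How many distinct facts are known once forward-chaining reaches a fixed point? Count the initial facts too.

Round 1: (7) [compile_c -> gen_docs]; (9) [tests_changed -> compile_a]; (11) [run_integ -> deploy_stage]. New: gen_docs, compile_a, deploy_stage.
Round 2: (8) [deploy_stage AND link_lib -> deploy_prod]. New: deploy_prod.
Round 3: (1) [deploy_prod -> lint_clean]. New: lint_clean.
Round 4: (10) [lint_clean -> rollback_ready]. New: rollback_ready.
Round 5: (3) [run_integ AND rollback_ready -> cache_hit]; (4) [rollback_ready AND compile_c -> src_changed]. New: cache_hit, src_changed.
Closure: {artifact_signed, cache_hit, compile_a, compile_c, deploy_prod, deploy_stage, gen_docs, link_lib, lint_clean, rollback_ready, run_integ, src_changed, tests_changed} — 13 facts.

13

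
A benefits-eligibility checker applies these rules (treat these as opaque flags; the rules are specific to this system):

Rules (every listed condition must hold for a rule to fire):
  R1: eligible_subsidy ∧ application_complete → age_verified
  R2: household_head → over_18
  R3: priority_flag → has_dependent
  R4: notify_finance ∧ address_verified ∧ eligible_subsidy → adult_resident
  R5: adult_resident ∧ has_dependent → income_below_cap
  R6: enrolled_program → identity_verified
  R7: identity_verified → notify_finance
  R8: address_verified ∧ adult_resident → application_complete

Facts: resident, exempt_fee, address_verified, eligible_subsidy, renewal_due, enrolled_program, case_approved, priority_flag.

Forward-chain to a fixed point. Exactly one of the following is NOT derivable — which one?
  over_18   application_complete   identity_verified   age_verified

Round 1 — R3, R6, derive has_dependent, identity_verified.
Round 2 — R7, derive notify_finance.
Round 3 — R4, derive adult_resident.
Round 4 — R5, R8, derive income_below_cap, application_complete.
Round 5 — R1, derive age_verified.
Derived: application_complete (round 4), identity_verified (round 1), age_verified (round 5). over_18 never appears in any round.

over_18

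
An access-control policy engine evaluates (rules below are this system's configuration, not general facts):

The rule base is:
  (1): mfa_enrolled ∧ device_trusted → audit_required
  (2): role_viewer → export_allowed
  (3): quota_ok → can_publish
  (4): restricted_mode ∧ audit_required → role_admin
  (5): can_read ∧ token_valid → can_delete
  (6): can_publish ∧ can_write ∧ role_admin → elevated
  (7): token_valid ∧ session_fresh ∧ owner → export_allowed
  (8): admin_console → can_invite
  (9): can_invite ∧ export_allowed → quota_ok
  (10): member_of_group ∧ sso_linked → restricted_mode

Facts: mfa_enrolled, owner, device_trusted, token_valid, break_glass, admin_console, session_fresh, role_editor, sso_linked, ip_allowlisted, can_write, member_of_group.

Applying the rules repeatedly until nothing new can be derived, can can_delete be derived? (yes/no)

no

Round 1: (1) [mfa_enrolled ∧ device_trusted → audit_required]; (7) [token_valid ∧ session_fresh ∧ owner → export_allowed]; (8) [admin_console → can_invite]; (10) [member_of_group ∧ sso_linked → restricted_mode]. Adds audit_required, export_allowed, can_invite, restricted_mode.
Round 2: (4) [restricted_mode ∧ audit_required → role_admin]; (9) [can_invite ∧ export_allowed → quota_ok]. Adds role_admin, quota_ok.
Round 3: (3) [quota_ok → can_publish]. Adds can_publish.
Round 4: (6) [can_publish ∧ can_write ∧ role_admin → elevated]. Adds elevated.
Fixed point reached. can_delete is concluded only by (5); (5) needs can_read (never derived).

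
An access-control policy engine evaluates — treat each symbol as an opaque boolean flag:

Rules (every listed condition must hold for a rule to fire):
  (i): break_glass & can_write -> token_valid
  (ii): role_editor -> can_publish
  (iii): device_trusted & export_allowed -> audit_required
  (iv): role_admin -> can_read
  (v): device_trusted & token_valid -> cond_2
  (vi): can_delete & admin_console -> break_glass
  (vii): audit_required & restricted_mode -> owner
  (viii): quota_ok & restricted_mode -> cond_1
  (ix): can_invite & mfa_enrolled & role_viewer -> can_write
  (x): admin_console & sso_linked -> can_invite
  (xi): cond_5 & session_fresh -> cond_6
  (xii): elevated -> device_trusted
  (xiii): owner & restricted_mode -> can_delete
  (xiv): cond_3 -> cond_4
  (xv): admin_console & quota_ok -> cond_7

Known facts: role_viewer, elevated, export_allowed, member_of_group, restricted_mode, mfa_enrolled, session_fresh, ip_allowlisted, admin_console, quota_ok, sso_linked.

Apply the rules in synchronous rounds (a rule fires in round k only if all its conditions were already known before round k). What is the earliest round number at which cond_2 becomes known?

7

Round 1 fires (viii), (x), (xii), (xv), giving cond_1, can_invite, device_trusted, cond_7.
Round 2 fires (iii), (ix), giving audit_required, can_write.
Round 3 fires (vii), giving owner.
Round 4 fires (xiii), giving can_delete.
Round 5 fires (vi), giving break_glass.
Round 6 fires (i), giving token_valid.
Round 7 fires (v), giving cond_2.
cond_2 first appears in round 7.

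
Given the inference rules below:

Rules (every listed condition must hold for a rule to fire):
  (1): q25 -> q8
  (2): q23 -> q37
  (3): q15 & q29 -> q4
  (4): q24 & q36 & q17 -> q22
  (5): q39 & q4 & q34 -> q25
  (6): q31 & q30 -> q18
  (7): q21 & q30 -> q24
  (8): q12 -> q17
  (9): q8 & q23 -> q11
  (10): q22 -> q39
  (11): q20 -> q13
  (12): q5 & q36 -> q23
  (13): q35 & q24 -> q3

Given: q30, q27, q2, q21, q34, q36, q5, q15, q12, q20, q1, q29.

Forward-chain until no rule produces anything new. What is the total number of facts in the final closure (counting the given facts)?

Round 1: (3) [q15 & q29 -> q4]; (7) [q21 & q30 -> q24]; (8) [q12 -> q17]; (11) [q20 -> q13]; (12) [q5 & q36 -> q23]. Adds q4, q24, q17, q13, q23.
Round 2: (2) [q23 -> q37]; (4) [q24 & q36 & q17 -> q22]. Adds q37, q22.
Round 3: (10) [q22 -> q39]. Adds q39.
Round 4: (5) [q39 & q4 & q34 -> q25]. Adds q25.
Round 5: (1) [q25 -> q8]. Adds q8.
Round 6: (9) [q8 & q23 -> q11]. Adds q11.
Closure: {q1, q11, q12, q13, q15, q17, q2, q20, q21, q22, q23, q24, q25, q27, q29, q30, q34, q36, q37, q39, q4, q5, q8} — 23 facts.

23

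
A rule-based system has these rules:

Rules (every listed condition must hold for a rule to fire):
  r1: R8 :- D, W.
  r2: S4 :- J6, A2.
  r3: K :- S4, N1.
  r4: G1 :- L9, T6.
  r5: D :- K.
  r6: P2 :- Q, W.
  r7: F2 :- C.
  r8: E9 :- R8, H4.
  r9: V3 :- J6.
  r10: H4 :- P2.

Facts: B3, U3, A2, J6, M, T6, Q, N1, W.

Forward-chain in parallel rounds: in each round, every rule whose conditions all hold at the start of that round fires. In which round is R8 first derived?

Round 1: r2 [S4 :- J6, A2.]; r6 [P2 :- Q, W.]; r9 [V3 :- J6.]. Adds S4, P2, V3.
Round 2: r3 [K :- S4, N1.]; r10 [H4 :- P2.]. Adds K, H4.
Round 3: r5 [D :- K.]. Adds D.
Round 4: r1 [R8 :- D, W.]. Adds R8.
R8 first appears in round 4.

4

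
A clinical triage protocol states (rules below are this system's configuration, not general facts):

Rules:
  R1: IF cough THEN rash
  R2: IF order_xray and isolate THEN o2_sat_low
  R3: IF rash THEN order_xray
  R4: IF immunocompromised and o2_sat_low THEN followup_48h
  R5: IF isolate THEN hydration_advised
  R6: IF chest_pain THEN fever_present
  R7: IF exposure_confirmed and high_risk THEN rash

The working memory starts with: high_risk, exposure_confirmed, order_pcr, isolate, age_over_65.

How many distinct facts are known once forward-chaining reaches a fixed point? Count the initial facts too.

9

[1] R5 [IF isolate THEN hydration_advised]; R7 [IF exposure_confirmed and high_risk THEN rash]. ⇒ new: hydration_advised, rash.
[2] R3 [IF rash THEN order_xray]. ⇒ new: order_xray.
[3] R2 [IF order_xray and isolate THEN o2_sat_low]. ⇒ new: o2_sat_low.
Closure: {age_over_65, exposure_confirmed, high_risk, hydration_advised, isolate, o2_sat_low, order_pcr, order_xray, rash} — 9 facts.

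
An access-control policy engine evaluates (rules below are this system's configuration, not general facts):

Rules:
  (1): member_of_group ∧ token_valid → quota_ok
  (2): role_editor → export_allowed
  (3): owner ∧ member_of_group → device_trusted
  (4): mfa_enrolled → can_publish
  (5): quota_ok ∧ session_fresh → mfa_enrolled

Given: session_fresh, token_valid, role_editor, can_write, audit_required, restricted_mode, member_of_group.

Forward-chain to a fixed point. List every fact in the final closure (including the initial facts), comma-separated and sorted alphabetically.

Round 1: (1) [member_of_group ∧ token_valid → quota_ok]; (2) [role_editor → export_allowed]. New: quota_ok, export_allowed.
Round 2: (5) [quota_ok ∧ session_fresh → mfa_enrolled]. New: mfa_enrolled.
Round 3: (4) [mfa_enrolled → can_publish]. New: can_publish.

audit_required, can_publish, can_write, export_allowed, member_of_group, mfa_enrolled, quota_ok, restricted_mode, role_editor, session_fresh, token_valid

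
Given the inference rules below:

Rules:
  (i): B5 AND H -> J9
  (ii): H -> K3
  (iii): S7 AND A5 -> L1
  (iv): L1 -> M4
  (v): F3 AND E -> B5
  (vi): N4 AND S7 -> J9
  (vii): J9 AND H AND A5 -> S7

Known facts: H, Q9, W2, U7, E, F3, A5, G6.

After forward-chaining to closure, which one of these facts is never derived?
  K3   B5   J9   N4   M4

Round 1 — (ii), (v), derive K3, B5.
Round 2 — (i), derive J9.
Round 3 — (vii), derive S7.
Round 4 — (iii), derive L1.
Round 5 — (iv), derive M4.
Derived: B5 (round 1), K3 (round 1), M4 (round 5), J9 (round 2). N4 never appears in any round.

N4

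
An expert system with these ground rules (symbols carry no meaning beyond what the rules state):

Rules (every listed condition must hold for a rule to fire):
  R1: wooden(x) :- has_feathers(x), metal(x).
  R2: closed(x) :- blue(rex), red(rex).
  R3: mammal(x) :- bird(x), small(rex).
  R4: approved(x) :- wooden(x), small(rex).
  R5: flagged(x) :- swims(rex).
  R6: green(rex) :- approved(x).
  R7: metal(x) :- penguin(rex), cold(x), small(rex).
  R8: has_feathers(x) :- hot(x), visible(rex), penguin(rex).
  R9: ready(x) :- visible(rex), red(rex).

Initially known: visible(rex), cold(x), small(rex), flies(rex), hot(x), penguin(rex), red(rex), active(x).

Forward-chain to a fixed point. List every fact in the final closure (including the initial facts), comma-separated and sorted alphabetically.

active(x), approved(x), cold(x), flies(rex), green(rex), has_feathers(x), hot(x), metal(x), penguin(rex), ready(x), red(rex), small(rex), visible(rex), wooden(x)

[1] R7 [metal(x) :- penguin(rex), cold(x), small(rex).]; R8 [has_feathers(x) :- hot(x), visible(rex), penguin(rex).]; R9 [ready(x) :- visible(rex), red(rex).]. ⇒ new: metal(x), has_feathers(x), ready(x).
[2] R1 [wooden(x) :- has_feathers(x), metal(x).]. ⇒ new: wooden(x).
[3] R4 [approved(x) :- wooden(x), small(rex).]. ⇒ new: approved(x).
[4] R6 [green(rex) :- approved(x).]. ⇒ new: green(rex).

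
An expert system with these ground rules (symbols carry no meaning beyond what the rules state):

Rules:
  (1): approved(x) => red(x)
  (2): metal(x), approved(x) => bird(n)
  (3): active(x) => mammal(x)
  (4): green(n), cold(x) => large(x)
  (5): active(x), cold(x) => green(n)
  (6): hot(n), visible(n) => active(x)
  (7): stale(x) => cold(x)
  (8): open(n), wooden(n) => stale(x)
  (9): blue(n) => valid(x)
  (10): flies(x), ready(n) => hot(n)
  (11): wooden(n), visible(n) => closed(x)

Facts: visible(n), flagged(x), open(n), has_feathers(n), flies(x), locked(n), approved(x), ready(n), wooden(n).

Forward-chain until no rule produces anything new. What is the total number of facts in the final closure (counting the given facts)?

Round 1: (1) [approved(x) => red(x)]; (8) [open(n), wooden(n) => stale(x)]; (10) [flies(x), ready(n) => hot(n)]; (11) [wooden(n), visible(n) => closed(x)]. New: red(x), stale(x), hot(n), closed(x).
Round 2: (6) [hot(n), visible(n) => active(x)]; (7) [stale(x) => cold(x)]. New: active(x), cold(x).
Round 3: (3) [active(x) => mammal(x)]; (5) [active(x), cold(x) => green(n)]. New: mammal(x), green(n).
Round 4: (4) [green(n), cold(x) => large(x)]. New: large(x).
Closure: {active(x), approved(x), closed(x), cold(x), flagged(x), flies(x), green(n), has_feathers(n), hot(n), large(x), locked(n), mammal(x), open(n), ready(n), red(x), stale(x), visible(n), wooden(n)} — 18 facts.

18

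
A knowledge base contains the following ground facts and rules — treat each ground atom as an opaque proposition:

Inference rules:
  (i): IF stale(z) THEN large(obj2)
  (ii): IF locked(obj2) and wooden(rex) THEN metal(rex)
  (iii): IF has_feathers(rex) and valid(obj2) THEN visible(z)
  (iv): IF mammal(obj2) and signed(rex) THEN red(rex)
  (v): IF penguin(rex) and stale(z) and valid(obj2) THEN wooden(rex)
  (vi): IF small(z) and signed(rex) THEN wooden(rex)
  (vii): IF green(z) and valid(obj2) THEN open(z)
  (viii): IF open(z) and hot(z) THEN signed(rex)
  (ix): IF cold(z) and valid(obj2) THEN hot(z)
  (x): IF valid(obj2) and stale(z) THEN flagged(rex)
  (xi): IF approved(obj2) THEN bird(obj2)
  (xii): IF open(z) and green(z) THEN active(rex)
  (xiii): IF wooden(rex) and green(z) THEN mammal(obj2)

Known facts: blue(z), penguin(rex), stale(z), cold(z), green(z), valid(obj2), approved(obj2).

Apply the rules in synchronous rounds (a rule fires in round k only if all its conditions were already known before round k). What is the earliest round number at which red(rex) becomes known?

3

Round 1: (i) [IF stale(z) THEN large(obj2)]; (v) [IF penguin(rex) and stale(z) and valid(obj2) THEN wooden(rex)]; (vii) [IF green(z) and valid(obj2) THEN open(z)]; (ix) [IF cold(z) and valid(obj2) THEN hot(z)]; (x) [IF valid(obj2) and stale(z) THEN flagged(rex)]; (xi) [IF approved(obj2) THEN bird(obj2)]. Adds large(obj2), wooden(rex), open(z), hot(z), flagged(rex), bird(obj2).
Round 2: (viii) [IF open(z) and hot(z) THEN signed(rex)]; (xii) [IF open(z) and green(z) THEN active(rex)]; (xiii) [IF wooden(rex) and green(z) THEN mammal(obj2)]. Adds signed(rex), active(rex), mammal(obj2).
Round 3: (iv) [IF mammal(obj2) and signed(rex) THEN red(rex)]. Adds red(rex).
red(rex) first appears in round 3.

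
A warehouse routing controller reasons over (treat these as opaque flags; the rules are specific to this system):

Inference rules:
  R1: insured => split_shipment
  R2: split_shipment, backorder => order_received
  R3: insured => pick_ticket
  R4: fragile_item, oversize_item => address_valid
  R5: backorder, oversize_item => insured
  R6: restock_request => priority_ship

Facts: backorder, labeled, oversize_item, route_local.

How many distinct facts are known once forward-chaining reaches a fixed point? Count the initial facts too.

8

Round 1 — R5, derive insured.
Round 2 — R1, R3, derive split_shipment, pick_ticket.
Round 3 — R2, derive order_received.
Closure: {backorder, insured, labeled, order_received, oversize_item, pick_ticket, route_local, split_shipment} — 8 facts.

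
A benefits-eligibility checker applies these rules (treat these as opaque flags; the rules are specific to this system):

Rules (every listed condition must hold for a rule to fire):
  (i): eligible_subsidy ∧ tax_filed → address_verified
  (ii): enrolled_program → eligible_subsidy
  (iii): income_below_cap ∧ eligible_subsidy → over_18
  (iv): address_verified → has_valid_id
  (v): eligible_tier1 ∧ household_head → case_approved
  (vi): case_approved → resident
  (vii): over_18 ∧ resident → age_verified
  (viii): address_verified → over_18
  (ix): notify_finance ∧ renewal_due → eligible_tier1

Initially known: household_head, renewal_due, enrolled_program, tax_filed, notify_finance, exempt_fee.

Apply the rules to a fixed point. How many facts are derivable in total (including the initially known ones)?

14

Round 1 fires (ii), (ix), giving eligible_subsidy, eligible_tier1.
Round 2 fires (i), (v), giving address_verified, case_approved.
Round 3 fires (iv), (vi), (viii), giving has_valid_id, resident, over_18.
Round 4 fires (vii), giving age_verified.
Closure: {address_verified, age_verified, case_approved, eligible_subsidy, eligible_tier1, enrolled_program, exempt_fee, has_valid_id, household_head, notify_finance, over_18, renewal_due, resident, tax_filed} — 14 facts.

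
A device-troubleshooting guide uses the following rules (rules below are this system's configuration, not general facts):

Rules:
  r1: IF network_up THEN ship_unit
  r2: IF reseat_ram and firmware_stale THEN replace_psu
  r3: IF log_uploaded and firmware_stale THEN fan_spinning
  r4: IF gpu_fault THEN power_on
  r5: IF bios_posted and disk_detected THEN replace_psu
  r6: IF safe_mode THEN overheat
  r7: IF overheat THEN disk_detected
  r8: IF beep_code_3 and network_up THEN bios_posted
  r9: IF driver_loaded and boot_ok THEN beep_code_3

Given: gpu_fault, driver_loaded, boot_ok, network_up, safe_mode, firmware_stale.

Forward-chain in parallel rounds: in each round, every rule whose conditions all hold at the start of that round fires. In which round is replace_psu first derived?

Round 1: r1 [IF network_up THEN ship_unit]; r4 [IF gpu_fault THEN power_on]; r6 [IF safe_mode THEN overheat]; r9 [IF driver_loaded and boot_ok THEN beep_code_3]. Adds ship_unit, power_on, overheat, beep_code_3.
Round 2: r7 [IF overheat THEN disk_detected]; r8 [IF beep_code_3 and network_up THEN bios_posted]. Adds disk_detected, bios_posted.
Round 3: r5 [IF bios_posted and disk_detected THEN replace_psu]. Adds replace_psu.
replace_psu first appears in round 3.

3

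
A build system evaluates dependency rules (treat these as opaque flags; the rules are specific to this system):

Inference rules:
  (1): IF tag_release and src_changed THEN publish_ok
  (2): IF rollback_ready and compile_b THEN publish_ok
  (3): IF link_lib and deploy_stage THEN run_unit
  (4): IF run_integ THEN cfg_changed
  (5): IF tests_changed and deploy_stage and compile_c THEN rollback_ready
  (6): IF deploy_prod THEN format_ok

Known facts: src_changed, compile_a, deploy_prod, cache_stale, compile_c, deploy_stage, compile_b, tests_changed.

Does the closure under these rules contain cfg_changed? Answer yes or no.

no

Round 1: (5) [IF tests_changed and deploy_stage and compile_c THEN rollback_ready]; (6) [IF deploy_prod THEN format_ok]. Adds rollback_ready, format_ok.
Round 2: (2) [IF rollback_ready and compile_b THEN publish_ok]. Adds publish_ok.
Fixed point reached. cfg_changed is concluded only by (4); (4) needs run_integ (never derived).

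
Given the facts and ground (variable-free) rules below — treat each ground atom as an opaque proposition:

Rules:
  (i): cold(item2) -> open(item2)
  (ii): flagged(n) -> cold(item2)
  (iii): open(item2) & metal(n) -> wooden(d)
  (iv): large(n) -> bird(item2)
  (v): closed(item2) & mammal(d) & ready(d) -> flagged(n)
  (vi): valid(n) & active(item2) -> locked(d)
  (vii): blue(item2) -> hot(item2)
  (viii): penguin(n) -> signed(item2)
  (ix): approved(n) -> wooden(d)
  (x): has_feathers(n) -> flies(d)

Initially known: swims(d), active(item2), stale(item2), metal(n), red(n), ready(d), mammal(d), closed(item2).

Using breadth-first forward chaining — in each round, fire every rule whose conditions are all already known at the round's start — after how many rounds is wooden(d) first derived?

4

Round 1: (v) [closed(item2) & mammal(d) & ready(d) -> flagged(n)]. Adds flagged(n).
Round 2: (ii) [flagged(n) -> cold(item2)]. Adds cold(item2).
Round 3: (i) [cold(item2) -> open(item2)]. Adds open(item2).
Round 4: (iii) [open(item2) & metal(n) -> wooden(d)]. Adds wooden(d).
wooden(d) first appears in round 4.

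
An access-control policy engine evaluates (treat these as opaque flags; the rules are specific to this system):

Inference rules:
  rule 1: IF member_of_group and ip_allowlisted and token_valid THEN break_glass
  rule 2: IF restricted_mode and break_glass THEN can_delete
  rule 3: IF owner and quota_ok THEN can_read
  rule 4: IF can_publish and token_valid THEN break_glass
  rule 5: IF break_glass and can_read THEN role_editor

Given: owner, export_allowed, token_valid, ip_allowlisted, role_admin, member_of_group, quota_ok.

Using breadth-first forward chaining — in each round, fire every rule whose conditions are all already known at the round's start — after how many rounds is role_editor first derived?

2

Round 1 — rule 1, rule 3, derive break_glass, can_read.
Round 2 — rule 5, derive role_editor.
role_editor first appears in round 2.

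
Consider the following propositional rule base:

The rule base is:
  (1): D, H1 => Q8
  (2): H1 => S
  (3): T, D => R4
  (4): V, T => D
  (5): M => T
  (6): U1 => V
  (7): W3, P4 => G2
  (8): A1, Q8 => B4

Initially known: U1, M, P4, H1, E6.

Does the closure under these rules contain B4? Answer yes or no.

no

Round 1 — (2), (5), (6), derive S, T, V.
Round 2 — (4), derive D.
Round 3 — (1), (3), derive Q8, R4.
Fixed point reached. B4 is concluded only by (8); (8) needs A1 (never derived).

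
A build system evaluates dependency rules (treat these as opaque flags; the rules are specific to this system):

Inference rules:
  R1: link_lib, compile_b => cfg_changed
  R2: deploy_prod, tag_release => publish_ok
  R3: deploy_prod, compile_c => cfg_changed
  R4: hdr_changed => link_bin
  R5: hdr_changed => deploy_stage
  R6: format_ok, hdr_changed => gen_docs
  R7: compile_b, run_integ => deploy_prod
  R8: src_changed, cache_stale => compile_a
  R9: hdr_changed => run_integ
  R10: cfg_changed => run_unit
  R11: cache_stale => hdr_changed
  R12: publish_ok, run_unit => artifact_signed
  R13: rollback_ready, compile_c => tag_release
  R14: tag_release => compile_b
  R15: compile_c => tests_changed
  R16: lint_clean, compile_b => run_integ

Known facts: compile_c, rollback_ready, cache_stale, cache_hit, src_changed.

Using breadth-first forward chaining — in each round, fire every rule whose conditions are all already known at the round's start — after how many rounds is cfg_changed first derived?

Round 1: R8 [src_changed, cache_stale => compile_a]; R11 [cache_stale => hdr_changed]; R13 [rollback_ready, compile_c => tag_release]; R15 [compile_c => tests_changed]. Adds compile_a, hdr_changed, tag_release, tests_changed.
Round 2: R4 [hdr_changed => link_bin]; R5 [hdr_changed => deploy_stage]; R9 [hdr_changed => run_integ]; R14 [tag_release => compile_b]. Adds link_bin, deploy_stage, run_integ, compile_b.
Round 3: R7 [compile_b, run_integ => deploy_prod]. Adds deploy_prod.
Round 4: R2 [deploy_prod, tag_release => publish_ok]; R3 [deploy_prod, compile_c => cfg_changed]. Adds publish_ok, cfg_changed.
cfg_changed first appears in round 4.

4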